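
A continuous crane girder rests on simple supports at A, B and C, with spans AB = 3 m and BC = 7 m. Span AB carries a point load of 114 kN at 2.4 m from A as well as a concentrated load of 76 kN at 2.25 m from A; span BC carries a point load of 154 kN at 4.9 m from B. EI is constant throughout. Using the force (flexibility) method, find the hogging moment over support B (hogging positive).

Take M_B as the redundant. Released structure: two simple spans AB and BC with a hinge at B.
Discontinuity in slope at B on the released structure — sum the simple-span end rotations:
  span AB: point load 114 at a = 2.4: Pab(L + a)/(6LEI) = 49.25/EI
  span AB: point load 76 at a = 2.25: Pab(L + a)/(6LEI) = 37.41/EI
  span BC: point load 154 at a = 4.9: Pab(L + b)/(6LEI) = 343.3/EI
  relative rotation θ_0 = (86.65 + 343.3)/EI = 430/EI
A unit hogging moment at B produces rotation L₁/(3EI) + L₂/(3EI) = 3.333/EI.
Slope continuity at B: θ_0 = M_B·3.333/EI, so M_B = 430/3.333 = 129 kN·m (hogging).

M_B = 129 kN·m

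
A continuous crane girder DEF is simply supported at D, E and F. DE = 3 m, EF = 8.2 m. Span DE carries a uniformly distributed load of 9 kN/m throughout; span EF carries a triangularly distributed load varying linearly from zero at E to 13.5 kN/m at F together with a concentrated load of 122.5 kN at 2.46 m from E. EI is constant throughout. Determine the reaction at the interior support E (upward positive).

R_E = 196.4 kN

Insert a hinge at E; M_E is the redundant, and each span becomes simply supported.
Rotations at E on the released spans (each span's end-slope, ×1/EI):
  span DE: UDL 9: wL³/(24EI) = 10.12/EI
  span EF: triangular load, peak 13.5: 7w₀L³/(360EI) = 144.7/EI
  span EF: point load 122.5 at a = 2.46: Pab(L + b)/(6LEI) = 490.1/EI
  relative rotation θ_0 = (10.12 + 634.8)/EI = 645/EI
A unit hogging moment at E produces rotation L₁/(3EI) + L₂/(3EI) = 3.733/EI.
Compatibility: M_E·(L₁+L₂)/(3EI) = θ_0, giving M_E = 172.8 kN·m (hogging).
Span DE, ΣM about D with M_E applied at E: R_E^{DE}·3 = 40.5 + 172.8, so R_E^{DE} = 71.09 kN and R_D = 27 − 71.09 = -44.09 kN.
Span EF, ΣM about F: R_E^{EF}·8.2 = 854.4 + 172.8, so R_E^{EF} = 125.3 kN and R_F = 177.8 − 125.3 = 52.58 kN.
R_E = 71.09 + 125.3 = 196.4 kN.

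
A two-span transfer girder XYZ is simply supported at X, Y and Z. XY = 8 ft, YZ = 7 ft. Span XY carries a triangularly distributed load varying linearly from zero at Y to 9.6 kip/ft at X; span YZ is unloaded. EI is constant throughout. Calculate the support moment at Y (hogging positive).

M_Y = 19.11 kip·ft

Insert a hinge at Y; M_Y is the redundant, and each span becomes simply supported.
Rotations at Y on the released spans (each span's end-slope, ×1/EI):
  span XY: triangular load, peak 9.6: 7w₀L³/(360EI) = 95.57/EI
  relative rotation θ_0 = (95.57 + 0)/EI = 95.57/EI
A unit hogging moment at Y produces rotation L₁/(3EI) + L₂/(3EI) = 5/EI.
Compatibility: M_Y·(L₁+L₂)/(3EI) = θ_0, giving M_Y = 19.11 kip·ft (hogging).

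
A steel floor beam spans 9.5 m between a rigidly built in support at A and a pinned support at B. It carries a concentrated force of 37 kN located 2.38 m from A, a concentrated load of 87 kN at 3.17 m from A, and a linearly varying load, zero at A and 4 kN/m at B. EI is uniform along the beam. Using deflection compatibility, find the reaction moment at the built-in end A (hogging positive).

Remove the prop at B; the released (primary) structure is a cantilever built in at A.
Primary-structure tip deflection at B by superposition:
  point load 37 at a = 2.38: Pa²(3L − a)/(6EI) = 912.4/EI
  point load 87 at a = 3.17: Pa²(3L − a)/(6EI) = 3691/EI
  triangular load, peak 4 at the free end: 11w₀L⁴/(120EI) = 2987/EI
  δ_0 = 7590/EI
Tip deflection under a unit load at B: L³/(3EI) = 285.8/EI.
Compatibility at B: δ_0 − R_B·δ_{BB} = 0, so R_B = 7590/285.8 = 26.56 kN.
Moment equilibrium about A: M_A = Σ(load moments about A) − R_B·L = 484.2 − 26.56×9.5 = 231.9 kN·m.

M_A = 231.9 kN·m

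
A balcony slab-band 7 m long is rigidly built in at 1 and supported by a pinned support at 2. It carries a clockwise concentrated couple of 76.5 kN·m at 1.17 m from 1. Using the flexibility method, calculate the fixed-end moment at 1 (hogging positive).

M_1 = 41.35 kN·m

Remove the prop at 2; the released (primary) structure is a cantilever built in at 1.
Deflection at 2 on the released cantilever, summing each load's contribution:
  clockwise couple 76.5 at a = 1.17: M₀a(2L − a)/(2EI) = 574.2/EI
Flexibility coefficient — unit upward force at 2: δ_{22} = L³/(3EI) = 114.3/EI.
The prop prevents deflection at 2: R_2 = δ_0/δ_{22} = 574.2/114.3 = 5.022 kN.
Moment equilibrium about 1: M_1 = Σ(load moments about 1) − R_2·L = 76.5 − 5.022×7 = 41.35 kN·m.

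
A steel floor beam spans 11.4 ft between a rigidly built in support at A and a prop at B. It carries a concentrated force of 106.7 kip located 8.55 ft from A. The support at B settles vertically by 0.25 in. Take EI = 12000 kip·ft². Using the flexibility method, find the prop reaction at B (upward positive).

Release the roller at B. Primary structure: cantilever fixed at A.
Primary-structure tip deflection at B by superposition:
  point load 106.7 at a = 8.55: Pa²(3L − a)/(6EI) = 33345/EI
Tip deflection under a unit load at B: L³/(3EI) = 493.8/EI.
With EI = 12000 kip·ft²: δ_0 = 2.7788 ft and δ_{BB} = 0.041154 ft/kip.
Compatibility — the beam at B must follow the support down by 0.02083 ft: δ_0 − R_B·δ_{BB} = 0.02083, so R_B = (2.7788 − 0.02083)/0.041154 = 67.01 kip.

R_B = 67.01 kip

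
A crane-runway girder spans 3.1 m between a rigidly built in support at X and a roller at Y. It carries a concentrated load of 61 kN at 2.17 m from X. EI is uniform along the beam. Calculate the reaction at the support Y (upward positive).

R_Y = 34.37 kN

Remove the prop at Y; the released (primary) structure is a cantilever built in at X.
Deflection at Y on the released cantilever, summing each load's contribution:
  point load 61 at a = 2.17: Pa²(3L − a)/(6EI) = 341.3/EI
Flexibility coefficient — unit upward force at Y: δ_{YY} = L³/(3EI) = 9.93/EI.
The prop prevents deflection at Y: R_Y = δ_0/δ_{YY} = 341.3/9.93 = 34.37 kN.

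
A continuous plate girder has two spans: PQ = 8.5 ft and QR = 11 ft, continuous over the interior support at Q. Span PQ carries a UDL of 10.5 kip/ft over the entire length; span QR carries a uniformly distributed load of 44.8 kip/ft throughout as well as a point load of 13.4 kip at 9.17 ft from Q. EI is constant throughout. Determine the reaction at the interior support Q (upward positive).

R_Q = 383 kip

Release continuity at Q by inserting a hinge; the redundant is the internal moment M_Q. The primary structure is two simply-supported spans PQ and QR.
End slopes at the hinge Q, treating each span as simply supported:
  span PQ: UDL 10.5: wL³/(24EI) = 268.7/EI
  span QR: UDL 44.8: wL³/(24EI) = 2485/EI
  span QR: point load 13.4 at a = 9.17: Pab(L + b)/(6LEI) = 43.71/EI
  relative rotation θ_0 = (268.7 + 2528)/EI = 2797/EI
A unit hogging moment at Q produces rotation L₁/(3EI) + L₂/(3EI) = 6.5/EI.
Slope continuity at Q: θ_0 = M_Q·6.5/EI, so M_Q = 2797/6.5 = 430.3 kip·ft (hogging).
Span PQ, ΣM about P with M_Q applied at Q: R_Q^{PQ}·8.5 = 379.3 + 430.3, so R_Q^{PQ} = 95.25 kip and R_P = 89.25 − 95.25 = -5.998 kip.
Span QR, ΣM about R: R_Q^{QR}·11 = 2735 + 430.3, so R_Q^{QR} = 287.7 kip and R_R = 506.2 − 287.7 = 218.5 kip.
R_Q = 95.25 + 287.7 = 383 kip.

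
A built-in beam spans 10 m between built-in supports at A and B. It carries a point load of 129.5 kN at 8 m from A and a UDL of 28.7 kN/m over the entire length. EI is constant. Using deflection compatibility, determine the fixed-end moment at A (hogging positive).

Release both end moments; the primary structure is a simply-supported span AB with redundants M_A and M_B.
Simple-span end rotations at A and B under the given loads:
  at A: point load 129.5 at a = 8: Pab(L + b)/(6LEI) = 414.4/EI
  at B: point load 129.5 at a = 8: Pab(L + a)/(6LEI) = 621.6/EI
  at A: UDL 28.7: wL³/(24EI) = 1196/EI
  at B: UDL 28.7: wL³/(24EI) = 1196/EI
  θ_A0 = 1610/EI,  θ_B0 = 1817/EI
Flexibility coefficients: a unit moment at one end gives L/(3EI) there and L/(6EI) at the far end, so f₁₁ = f₂₂ = 3.333/EI and f₁₂ = f₂₁ = 1.667/EI.
Compatibility — zero rotation at each built-in end:
  3.333 M_A + 1.667 M_B = 1610
  1.667 M_A + 3.333 M_B = 1817
Solving the pair gives M_A = 280.6 kN·m and M_B = 404.9 kN·m (hogging).

M_A = 280.6 kN·m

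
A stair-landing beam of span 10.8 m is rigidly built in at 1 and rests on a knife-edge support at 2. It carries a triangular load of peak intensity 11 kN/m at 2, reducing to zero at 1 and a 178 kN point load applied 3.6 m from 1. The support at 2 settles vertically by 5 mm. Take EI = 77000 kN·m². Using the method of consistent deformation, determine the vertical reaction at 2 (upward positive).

Choose R_2 as the redundant. The primary structure is the cantilever fixed at 1.
Free-end deflection of the primary structure under the applied loading (downward +):
  triangular load, peak 11 at the free end: 11w₀L⁴/(120EI) = 13718/EI
  point load 178 at a = 3.6: Pa²(3L − a)/(6EI) = 11073/EI
  δ_0 = 24791/EI
Tip deflection under a unit load at 2: L³/(3EI) = 419.9/EI.
With EI = 77000 kN·m²: δ_0 = 0.32196 m and δ_{22} = 0.005453 m/kN.
Compatibility — the beam at 2 must follow the support down by 0.005 m: δ_0 − R_2·δ_{22} = 0.005, so R_2 = (0.32196 − 0.005)/0.005453 = 58.12 kN.

R_2 = 58.12 kN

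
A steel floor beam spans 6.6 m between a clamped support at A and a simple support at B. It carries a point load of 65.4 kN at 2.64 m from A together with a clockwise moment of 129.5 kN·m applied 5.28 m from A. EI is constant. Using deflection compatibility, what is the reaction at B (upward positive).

Choose R_B as the redundant. The primary structure is the cantilever fixed at A.
Deflection at B on the released cantilever, summing each load's contribution:
  point load 65.4 at a = 2.64: Pa²(3L − a)/(6EI) = 1304/EI
  clockwise couple 129.5 at a = 5.28: M₀a(2L − a)/(2EI) = 2708/EI
  δ_0 = 4011/EI
Flexibility coefficient — unit upward force at B: δ_{BB} = L³/(3EI) = 95.83/EI.
The prop prevents deflection at B: R_B = δ_0/δ_{BB} = 4011/95.83 = 41.86 kN.

R_B = 41.86 kN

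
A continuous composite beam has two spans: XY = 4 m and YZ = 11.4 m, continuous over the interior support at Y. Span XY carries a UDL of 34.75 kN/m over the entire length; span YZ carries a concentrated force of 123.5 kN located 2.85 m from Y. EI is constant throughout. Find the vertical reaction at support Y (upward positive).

R_Y = 226 kN

Take M_Y as the redundant. Released structure: two simple spans XY and YZ with a hinge at Y.
Discontinuity in slope at Y on the released structure — sum the simple-span end rotations:
  span XY: UDL 34.75: wL³/(24EI) = 92.67/EI
  span YZ: point load 123.5 at a = 2.85: Pab(L + b)/(6LEI) = 877.7/EI
  relative rotation θ_0 = (92.67 + 877.7)/EI = 970.4/EI
A unit hogging moment at Y produces rotation L₁/(3EI) + L₂/(3EI) = 5.133/EI.
Slope continuity at Y: θ_0 = M_Y·5.133/EI, so M_Y = 970.4/5.133 = 189 kN·m (hogging).
Span XY, ΣM about X with M_Y applied at Y: R_Y^{XY}·4 = 278 + 189, so R_Y^{XY} = 116.8 kN and R_X = 139 − 116.8 = 22.24 kN.
Span YZ, ΣM about Z: R_Y^{YZ}·11.4 = 1056 + 189, so R_Y^{YZ} = 109.2 kN and R_Z = 123.5 − 109.2 = 14.29 kN.
R_Y = 116.8 + 109.2 = 226 kN.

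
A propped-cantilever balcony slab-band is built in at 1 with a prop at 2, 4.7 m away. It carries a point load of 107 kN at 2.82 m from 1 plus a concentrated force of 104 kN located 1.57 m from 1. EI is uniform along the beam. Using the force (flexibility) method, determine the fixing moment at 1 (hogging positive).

M_1 = 175.1 kN·m

Take the reaction at 2 as the redundant and release it; the primary structure is a cantilever fixed at 1.
Downward deflection at the released point 2 due to the loads:
  point load 107 at a = 2.82: Pa²(3L − a)/(6EI) = 1600/EI
  point load 104 at a = 1.57: Pa²(3L − a)/(6EI) = 535.3/EI
  δ_0 = 2135/EI
Flexibility coefficient — unit upward force at 2: δ_{22} = L³/(3EI) = 34.61/EI.
Compatibility at 2: δ_0 − R_2·δ_{22} = 0, so R_2 = 2135/34.61 = 61.69 kN.
Moment equilibrium about 1: M_1 = Σ(load moments about 1) − R_2·L = 465 − 61.69×4.7 = 175.1 kN·m.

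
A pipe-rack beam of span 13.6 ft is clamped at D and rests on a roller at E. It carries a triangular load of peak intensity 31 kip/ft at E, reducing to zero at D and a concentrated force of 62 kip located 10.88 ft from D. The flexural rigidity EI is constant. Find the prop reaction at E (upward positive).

Release the roller at E. Primary structure: cantilever fixed at D.
Downward deflection at the released point E due to the loads:
  triangular load, peak 31 at the free end: 11w₀L⁴/(120EI) = 97214/EI
  point load 62 at a = 10.88: Pa²(3L − a)/(6EI) = 36598/EI
  δ_0 = 133812/EI
Tip deflection under a unit load at E: L³/(3EI) = 838.5/EI.
The prop prevents deflection at E: R_E = δ_0/δ_{EE} = 133812/838.5 = 159.6 kip.

R_E = 159.6 kip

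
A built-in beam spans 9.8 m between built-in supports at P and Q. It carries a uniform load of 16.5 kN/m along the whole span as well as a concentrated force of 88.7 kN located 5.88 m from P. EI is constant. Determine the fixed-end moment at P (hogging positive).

Release both end moments; the primary structure is a simply-supported span PQ with redundants M_P and M_Q.
Simple-span end rotations at P and Q under the given loads:
  at P: UDL 16.5: wL³/(24EI) = 647.1/EI
  at Q: UDL 16.5: wL³/(24EI) = 647.1/EI
  at P: point load 88.7 at a = 5.88: Pab(L + b)/(6LEI) = 477/EI
  at Q: point load 88.7 at a = 5.88: Pab(L + a)/(6LEI) = 545.2/EI
  θ_P0 = 1124/EI,  θ_Q0 = 1192/EI
Flexibility coefficients: a unit moment at one end gives L/(3EI) there and L/(6EI) at the far end, so f₁₁ = f₂₂ = 3.267/EI and f₁₂ = f₂₁ = 1.633/EI.
Compatibility — zero rotation at each built-in end:
  3.267 M_P + 1.633 M_Q = 1124
  1.633 M_P + 3.267 M_Q = 1192
Solving the pair gives M_P = 215.5 kN·m and M_Q = 257.2 kN·m (hogging).

M_P = 215.5 kN·m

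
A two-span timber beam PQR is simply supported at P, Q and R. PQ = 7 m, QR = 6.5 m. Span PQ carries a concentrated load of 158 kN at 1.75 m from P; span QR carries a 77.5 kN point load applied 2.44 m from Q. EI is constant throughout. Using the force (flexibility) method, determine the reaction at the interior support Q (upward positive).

R_Q = 121.6 kN

Release continuity at Q by inserting a hinge; the redundant is the internal moment M_Q. The primary structure is two simply-supported spans PQ and QR.
End slopes at the hinge Q, treating each span as simply supported:
  span PQ: point load 158 at a = 1.75: Pab(L + a)/(6LEI) = 302.4/EI
  span QR: point load 77.5 at a = 2.44: Pab(L + b)/(6LEI) = 207.9/EI
  relative rotation θ_0 = (302.4 + 207.9)/EI = 510.3/EI
A unit hogging moment at Q produces rotation L₁/(3EI) + L₂/(3EI) = 4.5/EI.
Slope continuity at Q: θ_0 = M_Q·4.5/EI, so M_Q = 510.3/4.5 = 113.4 kN·m (hogging).
Span PQ, ΣM about P with M_Q applied at Q: R_Q^{PQ}·7 = 276.5 + 113.4, so R_Q^{PQ} = 55.7 kN and R_P = 158 − 55.7 = 102.3 kN.
Span QR, ΣM about R: R_Q^{QR}·6.5 = 314.6 + 113.4, so R_Q^{QR} = 65.85 kN and R_R = 77.5 − 65.85 = 11.65 kN.
R_Q = 55.7 + 65.85 = 121.6 kN.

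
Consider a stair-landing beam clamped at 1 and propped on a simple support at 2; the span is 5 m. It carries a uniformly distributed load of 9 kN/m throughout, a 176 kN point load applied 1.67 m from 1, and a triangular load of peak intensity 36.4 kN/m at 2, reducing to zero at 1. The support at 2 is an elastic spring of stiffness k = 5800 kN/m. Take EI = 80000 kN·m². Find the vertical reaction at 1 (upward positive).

R_1 = 242.1 kN

Remove the prop at 2; the released (primary) structure is a cantilever built in at 1.
Primary-structure tip deflection at 2 by superposition:
  UDL 9: wL⁴/(8EI) = 703.1/EI
  point load 176 at a = 1.67: Pa²(3L − a)/(6EI) = 1090/EI
  triangular load, peak 36.4 at the free end: 11w₀L⁴/(120EI) = 2085/EI
  δ_0 = 3879/EI
Flexibility coefficient — unit upward force at 2: δ_{22} = L³/(3EI) = 41.67/EI.
With EI = 80000 kN·m²: δ_0 = 0.048488 m and δ_{22} = 0.000521 m/kN.
Compatibility — the spring shortens by R_2/k under the reaction it provides: δ_0 − R_2·δ_{22} = R_2/k. With 1/k = 0.000172 m/kN, R_2 = δ_0 / (δ_{22} + 1/k) = 0.048488 / (0.000521 + 0.000172) = 69.94 kN.
Vertical equilibrium: R_1 = ΣP − R_2 = 312 − 69.94 = 242.1 kN.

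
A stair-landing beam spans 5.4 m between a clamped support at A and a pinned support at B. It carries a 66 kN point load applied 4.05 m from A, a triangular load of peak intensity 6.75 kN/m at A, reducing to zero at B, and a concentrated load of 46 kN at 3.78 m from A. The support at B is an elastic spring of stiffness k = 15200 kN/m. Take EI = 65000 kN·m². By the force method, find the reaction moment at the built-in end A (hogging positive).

M_A = 117.8 kN·m

Remove the prop at B; the released (primary) structure is a cantilever built in at A.
Free-end deflection of the primary structure under the applied loading (downward +):
  point load 66 at a = 4.05: Pa²(3L − a)/(6EI) = 2192/EI
  triangular load, peak 6.75 at the fixed end: w₀L⁴/(30EI) = 191.3/EI
  point load 46 at a = 3.78: Pa²(3L − a)/(6EI) = 1361/EI
  δ_0 = 3744/EI
Flexibility coefficient — unit upward force at B: δ_{BB} = L³/(3EI) = 52.49/EI.
With EI = 65000 kN·m²: δ_0 = 0.057601 m and δ_{BB} = 0.000808 m/kN.
Compatibility — the spring shortens by R_B/k under the reaction it provides: δ_0 − R_B·δ_{BB} = R_B/k. With 1/k = 0.000066 m/kN, R_B = δ_0 / (δ_{BB} + 1/k) = 0.057601 / (0.000808 + 0.000066) = 65.96 kN.
Moment equilibrium about A: M_A = Σ(load moments about A) − R_B·L = 474 − 65.96×5.4 = 117.8 kN·m.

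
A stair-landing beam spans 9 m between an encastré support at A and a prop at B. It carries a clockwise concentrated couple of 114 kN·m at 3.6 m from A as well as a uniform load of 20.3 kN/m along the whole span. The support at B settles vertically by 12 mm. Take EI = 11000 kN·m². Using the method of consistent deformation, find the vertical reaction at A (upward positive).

Take the reaction at B as the redundant and release it; the primary structure is a cantilever fixed at A.
Deflection at B on the released cantilever, summing each load's contribution:
  clockwise couple 114 at a = 3.6: M₀a(2L − a)/(2EI) = 2955/EI
  UDL 20.3: wL⁴/(8EI) = 16649/EI
  δ_0 = 19603/EI
Tip deflection under a unit load at B: L³/(3EI) = 243/EI.
With EI = 11000 kN·m²: δ_0 = 1.7821 m and δ_{BB} = 0.022091 m/kN.
Compatibility — the beam at B must follow the support down by 0.012 m: δ_0 − R_B·δ_{BB} = 0.012, so R_B = (1.7821 − 0.012)/0.022091 = 80.13 kN.
Vertical equilibrium: R_A = ΣP − R_B = 182.7 − 80.13 = 102.6 kN.

R_A = 102.6 kN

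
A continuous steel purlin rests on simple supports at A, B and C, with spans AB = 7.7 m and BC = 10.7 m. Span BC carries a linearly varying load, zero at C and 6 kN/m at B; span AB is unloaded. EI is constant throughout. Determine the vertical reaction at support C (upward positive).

Insert a hinge at B; M_B is the redundant, and each span becomes simply supported.
End slopes at the hinge B, treating each span as simply supported:
  span BC: triangular load, peak 6: w₀L³/(45EI) = 163.3/EI
  relative rotation θ_0 = (0 + 163.3)/EI = 163.3/EI
A unit hogging moment at B produces rotation L₁/(3EI) + L₂/(3EI) = 6.133/EI.
Slope continuity at B: θ_0 = M_B·6.133/EI, so M_B = 163.3/6.133 = 26.63 kN·m (hogging).
Span BC, ΣM about C: R_B^{BC}·10.7 = 229 + 26.63, so R_B^{BC} = 23.89 kN and R_C = 32.1 − 23.89 = 8.211 kN.

R_C = 8.211 kN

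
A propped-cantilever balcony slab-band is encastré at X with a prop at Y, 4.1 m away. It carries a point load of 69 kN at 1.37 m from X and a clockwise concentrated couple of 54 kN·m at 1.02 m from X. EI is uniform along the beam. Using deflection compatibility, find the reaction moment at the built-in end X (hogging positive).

Remove the prop at Y; the released (primary) structure is a cantilever built in at X.
Downward deflection at the released point Y due to the loads:
  point load 69 at a = 1.37: Pa²(3L − a)/(6EI) = 235.9/EI
  clockwise couple 54 at a = 1.02: M₀a(2L − a)/(2EI) = 197.7/EI
  δ_0 = 433.7/EI
Flexibility coefficient — unit upward force at Y: δ_{YY} = L³/(3EI) = 22.97/EI.
Compatibility at Y: δ_0 − R_Y·δ_{YY} = 0, so R_Y = 433.7/22.97 = 18.88 kN.
Moment equilibrium about X: M_X = Σ(load moments about X) − R_Y·L = 148.5 − 18.88×4.1 = 71.14 kN·m.

M_X = 71.14 kN·m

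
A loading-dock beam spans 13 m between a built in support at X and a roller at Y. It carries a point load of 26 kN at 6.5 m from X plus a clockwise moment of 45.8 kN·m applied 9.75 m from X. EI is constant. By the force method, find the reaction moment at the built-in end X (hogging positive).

M_X = 44.77 kN·m

Choose R_Y as the redundant. The primary structure is the cantilever fixed at X.
Primary-structure tip deflection at Y by superposition:
  point load 26 at a = 6.5: Pa²(3L − a)/(6EI) = 5950/EI
  clockwise couple 45.8 at a = 9.75: M₀a(2L − a)/(2EI) = 3628/EI
  δ_0 = 9578/EI
Flexibility coefficient — unit upward force at Y: δ_{YY} = L³/(3EI) = 732.3/EI.
Compatibility at Y: δ_0 − R_Y·δ_{YY} = 0, so R_Y = 9578/732.3 = 13.08 kN.
Moment equilibrium about X: M_X = Σ(load moments about X) − R_Y·L = 214.8 − 13.08×13 = 44.77 kN·m.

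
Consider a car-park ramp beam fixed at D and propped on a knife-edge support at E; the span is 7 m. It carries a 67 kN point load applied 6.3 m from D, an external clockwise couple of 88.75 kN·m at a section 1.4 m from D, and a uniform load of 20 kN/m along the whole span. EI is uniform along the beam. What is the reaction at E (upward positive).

R_E = 116.3 kN

Choose R_E as the redundant. The primary structure is the cantilever fixed at D.
Free-end deflection of the primary structure under the applied loading (downward +):
  point load 67 at a = 6.3: Pa²(3L − a)/(6EI) = 6515/EI
  clockwise couple 88.75 at a = 1.4: M₀a(2L − a)/(2EI) = 782.8/EI
  UDL 20: wL⁴/(8EI) = 6002/EI
  δ_0 = 13300/EI
Tip deflection under a unit load at E: L³/(3EI) = 114.3/EI.
Compatibility at E: δ_0 − R_E·δ_{EE} = 0, so R_E = 13300/114.3 = 116.3 kN.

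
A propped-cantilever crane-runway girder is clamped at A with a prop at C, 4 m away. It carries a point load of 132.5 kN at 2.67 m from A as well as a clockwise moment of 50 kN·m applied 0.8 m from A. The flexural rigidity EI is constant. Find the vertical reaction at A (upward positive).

Choose R_C as the redundant. The primary structure is the cantilever fixed at A.
Free-end deflection of the primary structure under the applied loading (downward +):
  point load 132.5 at a = 2.67: Pa²(3L − a)/(6EI) = 1469/EI
  clockwise couple 50 at a = 0.8: M₀a(2L − a)/(2EI) = 144/EI
  δ_0 = 1613/EI
Flexibility coefficient — unit upward force at C: δ_{CC} = L³/(3EI) = 21.33/EI.
The prop prevents deflection at C: R_C = δ_0/δ_{CC} = 1613/21.33 = 75.6 kN.
Vertical equilibrium: R_A = ΣP − R_C = 132.5 − 75.6 = 56.9 kN.

R_A = 56.9 kN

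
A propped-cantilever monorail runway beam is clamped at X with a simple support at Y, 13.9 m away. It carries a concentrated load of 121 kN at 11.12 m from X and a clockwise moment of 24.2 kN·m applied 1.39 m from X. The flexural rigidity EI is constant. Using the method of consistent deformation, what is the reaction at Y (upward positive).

R_Y = 85.68 kN

Remove the prop at Y; the released (primary) structure is a cantilever built in at X.
Deflection at Y on the released cantilever, summing each load's contribution:
  point load 121 at a = 11.12: Pa²(3L − a)/(6EI) = 76257/EI
  clockwise couple 24.2 at a = 1.39: M₀a(2L − a)/(2EI) = 444.2/EI
  δ_0 = 76701/EI
Flexibility coefficient — unit upward force at Y: δ_{YY} = L³/(3EI) = 895.2/EI.
Compatibility at Y: δ_0 − R_Y·δ_{YY} = 0, so R_Y = 76701/895.2 = 85.68 kN.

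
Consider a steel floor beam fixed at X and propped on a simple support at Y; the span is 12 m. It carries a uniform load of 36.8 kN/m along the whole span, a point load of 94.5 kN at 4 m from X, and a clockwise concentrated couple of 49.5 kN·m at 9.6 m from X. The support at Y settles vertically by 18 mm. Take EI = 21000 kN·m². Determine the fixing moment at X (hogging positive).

M_X = 858.5 kN·m

Choose R_Y as the redundant. The primary structure is the cantilever fixed at X.
Downward deflection at the released point Y due to the loads:
  UDL 36.8: wL⁴/(8EI) = 95386/EI
  point load 94.5 at a = 4: Pa²(3L − a)/(6EI) = 8064/EI
  clockwise couple 49.5 at a = 9.6: M₀a(2L − a)/(2EI) = 3421/EI
  δ_0 = 106871/EI
Flexibility coefficient — unit upward force at Y: δ_{YY} = L³/(3EI) = 576/EI.
With EI = 21000 kN·m²: δ_0 = 5.0891 m and δ_{YY} = 0.027429 m/kN.
Compatibility — the beam at Y must follow the support down by 0.018 m: δ_0 − R_Y·δ_{YY} = 0.018, so R_Y = (5.0891 − 0.018)/0.027429 = 184.9 kN.
Moment equilibrium about X: M_X = Σ(load moments about X) − R_Y·L = 3077 − 184.9×12 = 858.5 kN·m.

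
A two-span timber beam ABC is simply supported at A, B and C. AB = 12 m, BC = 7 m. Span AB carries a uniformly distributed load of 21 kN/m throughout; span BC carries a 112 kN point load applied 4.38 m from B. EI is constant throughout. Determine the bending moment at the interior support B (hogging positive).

Take M_B as the redundant. Released structure: two simple spans AB and BC with a hinge at B.
Discontinuity in slope at B on the released structure — sum the simple-span end rotations:
  span AB: UDL 21: wL³/(24EI) = 1512/EI
  span BC: point load 112 at a = 4.38: Pab(L + b)/(6LEI) = 294.4/EI
  relative rotation θ_0 = (1512 + 294.4)/EI = 1806/EI
A unit hogging moment at B produces rotation L₁/(3EI) + L₂/(3EI) = 6.333/EI.
Compatibility: M_B·(L₁+L₂)/(3EI) = θ_0, giving M_B = 285.2 kN·m (hogging).

M_B = 285.2 kN·m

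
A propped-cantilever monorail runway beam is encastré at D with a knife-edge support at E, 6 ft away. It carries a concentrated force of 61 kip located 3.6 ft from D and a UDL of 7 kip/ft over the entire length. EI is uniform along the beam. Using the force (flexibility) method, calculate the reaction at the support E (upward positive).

R_E = 42.1 kip

Remove the prop at E; the released (primary) structure is a cantilever built in at D.
Primary-structure tip deflection at E by superposition:
  point load 61 at a = 3.6: Pa²(3L − a)/(6EI) = 1897/EI
  UDL 7: wL⁴/(8EI) = 1134/EI
  δ_0 = 3031/EI
Flexibility coefficient — unit upward force at E: δ_{EE} = L³/(3EI) = 72/EI.
The prop prevents deflection at E: R_E = δ_0/δ_{EE} = 3031/72 = 42.1 kip.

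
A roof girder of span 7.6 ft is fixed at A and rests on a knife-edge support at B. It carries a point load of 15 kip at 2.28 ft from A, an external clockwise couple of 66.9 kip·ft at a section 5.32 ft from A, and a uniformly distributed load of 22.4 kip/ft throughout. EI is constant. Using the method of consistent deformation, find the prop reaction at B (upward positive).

Take the reaction at B as the redundant and release it; the primary structure is a cantilever fixed at A.
Free-end deflection of the primary structure under the applied loading (downward +):
  point load 15 at a = 2.28: Pa²(3L − a)/(6EI) = 266.7/EI
  clockwise couple 66.9 at a = 5.32: M₀a(2L − a)/(2EI) = 1758/EI
  UDL 22.4: wL⁴/(8EI) = 9341/EI
  δ_0 = 11366/EI
Flexibility coefficient — unit upward force at B: δ_{BB} = L³/(3EI) = 146.3/EI.
Compatibility at B: δ_0 − R_B·δ_{BB} = 0, so R_B = 11366/146.3 = 77.68 kip.

R_B = 77.68 kip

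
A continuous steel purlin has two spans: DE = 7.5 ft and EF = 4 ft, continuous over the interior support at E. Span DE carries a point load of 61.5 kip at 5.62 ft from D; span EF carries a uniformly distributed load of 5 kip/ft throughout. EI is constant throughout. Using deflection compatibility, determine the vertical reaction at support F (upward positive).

R_F = -3.225 kip

Take M_E as the redundant. Released structure: two simple spans DE and EF with a hinge at E.
End slopes at the hinge E, treating each span as simply supported:
  span DE: point load 61.5 at a = 5.62: Pab(L + a)/(6LEI) = 189.4/EI
  span EF: UDL 5: wL³/(24EI) = 13.33/EI
  relative rotation θ_0 = (189.4 + 13.33)/EI = 202.8/EI
A unit hogging moment at E produces rotation L₁/(3EI) + L₂/(3EI) = 3.833/EI.
Slope continuity at E: θ_0 = M_E·3.833/EI, so M_E = 202.8/3.833 = 52.9 kip·ft (hogging).
Span EF, ΣM about F: R_E^{EF}·4 = 40 + 52.9, so R_E^{EF} = 23.22 kip and R_F = 20 − 23.22 = -3.225 kip.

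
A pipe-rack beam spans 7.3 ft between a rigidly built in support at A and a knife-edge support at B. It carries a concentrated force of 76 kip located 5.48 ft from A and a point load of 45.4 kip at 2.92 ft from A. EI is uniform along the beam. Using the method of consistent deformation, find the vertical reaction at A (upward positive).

Remove the prop at B; the released (primary) structure is a cantilever built in at A.
Primary-structure tip deflection at B by superposition:
  point load 76 at a = 5.48: Pa²(3L − a)/(6EI) = 6246/EI
  point load 45.4 at a = 2.92: Pa²(3L − a)/(6EI) = 1225/EI
  δ_0 = 7470/EI
Tip deflection under a unit load at B: L³/(3EI) = 129.7/EI.
Compatibility at B: δ_0 − R_B·δ_{BB} = 0, so R_B = 7470/129.7 = 57.61 kip.
Vertical equilibrium: R_A = ΣP − R_B = 121.4 − 57.61 = 63.79 kip.

R_A = 63.79 kip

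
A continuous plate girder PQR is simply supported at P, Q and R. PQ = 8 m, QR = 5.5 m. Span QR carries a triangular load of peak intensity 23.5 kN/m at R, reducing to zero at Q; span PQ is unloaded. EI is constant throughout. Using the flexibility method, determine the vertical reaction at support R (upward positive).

R_R = 40.01 kN

Insert a hinge at Q; M_Q is the redundant, and each span becomes simply supported.
Rotations at Q on the released spans (each span's end-slope, ×1/EI):
  span QR: triangular load, peak 23.5: 7w₀L³/(360EI) = 76.02/EI
  relative rotation θ_0 = (0 + 76.02)/EI = 76.02/EI
A unit hogging moment at Q produces rotation L₁/(3EI) + L₂/(3EI) = 4.5/EI.
Slope continuity at Q: θ_0 = M_Q·4.5/EI, so M_Q = 76.02/4.5 = 16.89 kN·m (hogging).
Span QR, ΣM about R: R_Q^{QR}·5.5 = 118.5 + 16.89, so R_Q^{QR} = 24.61 kN and R_R = 64.62 − 24.61 = 40.01 kN.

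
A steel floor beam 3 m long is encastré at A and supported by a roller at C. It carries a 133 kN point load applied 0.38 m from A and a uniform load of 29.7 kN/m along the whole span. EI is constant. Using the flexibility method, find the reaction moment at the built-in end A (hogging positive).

Take the reaction at C as the redundant and release it; the primary structure is a cantilever fixed at A.
Deflection at C on the released cantilever, summing each load's contribution:
  point load 133 at a = 0.38: Pa²(3L − a)/(6EI) = 27.59/EI
  UDL 29.7: wL⁴/(8EI) = 300.7/EI
  δ_0 = 328.3/EI
Tip deflection under a unit load at C: L³/(3EI) = 9/EI.
The prop prevents deflection at C: R_C = δ_0/δ_{CC} = 328.3/9 = 36.48 kN.
Moment equilibrium about A: M_A = Σ(load moments about A) − R_C·L = 184.2 − 36.48×3 = 74.76 kN·m.

M_A = 74.76 kN·m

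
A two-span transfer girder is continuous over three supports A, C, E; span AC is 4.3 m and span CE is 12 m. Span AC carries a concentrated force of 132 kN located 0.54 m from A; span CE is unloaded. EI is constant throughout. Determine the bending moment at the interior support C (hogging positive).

Release continuity at C by inserting a hinge; the redundant is the internal moment M_C. The primary structure is two simply-supported spans AC and CE.
Discontinuity in slope at C on the released structure — sum the simple-span end rotations:
  span AC: point load 132 at a = 0.54: Pab(L + a)/(6LEI) = 50.28/EI
  relative rotation θ_0 = (50.28 + 0)/EI = 50.28/EI
A unit hogging moment at C produces rotation L₁/(3EI) + L₂/(3EI) = 5.433/EI.
Compatibility: M_C·(L₁+L₂)/(3EI) = θ_0, giving M_C = 9.254 kN·m (hogging).

M_C = 9.254 kN·m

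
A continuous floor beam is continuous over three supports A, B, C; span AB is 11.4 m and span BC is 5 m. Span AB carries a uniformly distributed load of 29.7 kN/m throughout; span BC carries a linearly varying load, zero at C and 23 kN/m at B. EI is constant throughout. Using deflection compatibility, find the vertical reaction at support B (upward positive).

R_B = 307.5 kN

Release continuity at B by inserting a hinge; the redundant is the internal moment M_B. The primary structure is two simply-supported spans AB and BC.
Rotations at B on the released spans (each span's end-slope, ×1/EI):
  span AB: UDL 29.7: wL³/(24EI) = 1833/EI
  span BC: triangular load, peak 23: w₀L³/(45EI) = 63.89/EI
  relative rotation θ_0 = (1833 + 63.89)/EI = 1897/EI
A unit hogging moment at B produces rotation L₁/(3EI) + L₂/(3EI) = 5.467/EI.
Slope continuity at B: θ_0 = M_B·5.467/EI, so M_B = 1897/5.467 = 347.1 kN·m (hogging).
Span AB, ΣM about A with M_B applied at B: R_B^{AB}·11.4 = 1930 + 347.1, so R_B^{AB} = 199.7 kN and R_A = 338.6 − 199.7 = 138.8 kN.
Span BC, ΣM about C: R_B^{BC}·5 = 191.7 + 347.1, so R_B^{BC} = 107.7 kN and R_C = 57.5 − 107.7 = -50.25 kN.
R_B = 199.7 + 107.7 = 307.5 kN.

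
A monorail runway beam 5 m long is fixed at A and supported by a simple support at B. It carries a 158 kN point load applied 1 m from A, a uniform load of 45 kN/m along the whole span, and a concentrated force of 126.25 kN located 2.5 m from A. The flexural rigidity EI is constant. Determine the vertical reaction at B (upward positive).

R_B = 132.7 kN

Choose R_B as the redundant. The primary structure is the cantilever fixed at A.
Downward deflection at the released point B due to the loads:
  point load 158 at a = 1: Pa²(3L − a)/(6EI) = 368.7/EI
  UDL 45: wL⁴/(8EI) = 3516/EI
  point load 126.25 at a = 2.5: Pa²(3L − a)/(6EI) = 1644/EI
  δ_0 = 5528/EI
Flexibility coefficient — unit upward force at B: δ_{BB} = L³/(3EI) = 41.67/EI.
The prop prevents deflection at B: R_B = δ_0/δ_{BB} = 5528/41.67 = 132.7 kN.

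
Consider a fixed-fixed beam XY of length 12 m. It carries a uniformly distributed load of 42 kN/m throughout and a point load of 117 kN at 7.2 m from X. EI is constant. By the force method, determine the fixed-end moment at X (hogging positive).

M_X = 638.8 kN·m

Take the two fixed-end moments M_X, M_Y as redundants; the released structure is the simple span XY.
Simple-span end rotations at X and Y under the given loads:
  at X: UDL 42: wL³/(24EI) = 3024/EI
  at Y: UDL 42: wL³/(24EI) = 3024/EI
  at X: point load 117 at a = 7.2: Pab(L + b)/(6LEI) = 943.5/EI
  at Y: point load 117 at a = 7.2: Pab(L + a)/(6LEI) = 1078/EI
  θ_X0 = 3967/EI,  θ_Y0 = 4102/EI
Flexibility coefficients: a unit moment at one end gives L/(3EI) there and L/(6EI) at the far end, so f₁₁ = f₂₂ = 4/EI and f₁₂ = f₂₁ = 2/EI.
Compatibility — zero rotation at each built-in end:
  4 M_X + 2 M_Y = 3967
  2 M_X + 4 M_Y = 4102
Solving the pair gives M_X = 638.8 kN·m and M_Y = 706.2 kN·m (hogging).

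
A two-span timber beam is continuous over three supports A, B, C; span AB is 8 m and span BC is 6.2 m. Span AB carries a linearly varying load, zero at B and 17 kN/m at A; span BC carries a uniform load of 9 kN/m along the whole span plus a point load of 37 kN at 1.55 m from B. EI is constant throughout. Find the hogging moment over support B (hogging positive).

M_B = 71.07 kN·m

Insert a hinge at B; M_B is the redundant, and each span becomes simply supported.
Discontinuity in slope at B on the released structure — sum the simple-span end rotations:
  span AB: triangular load, peak 17: 7w₀L³/(360EI) = 169.2/EI
  span BC: UDL 9: wL³/(24EI) = 89.37/EI
  span BC: point load 37 at a = 1.55: Pab(L + b)/(6LEI) = 77.78/EI
  relative rotation θ_0 = (169.2 + 167.2)/EI = 336.4/EI
A unit hogging moment at B produces rotation L₁/(3EI) + L₂/(3EI) = 4.733/EI.
Slope continuity at B: θ_0 = M_B·4.733/EI, so M_B = 336.4/4.733 = 71.07 kN·m (hogging).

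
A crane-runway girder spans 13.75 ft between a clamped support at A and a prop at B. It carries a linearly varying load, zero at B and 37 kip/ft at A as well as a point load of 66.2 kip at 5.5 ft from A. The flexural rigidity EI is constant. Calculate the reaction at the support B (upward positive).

R_B = 64.64 kip

Release the roller at B. Primary structure: cantilever fixed at A.
Free-end deflection of the primary structure under the applied loading (downward +):
  triangular load, peak 37 at the fixed end: w₀L⁴/(30EI) = 44085/EI
  point load 66.2 at a = 5.5: Pa²(3L − a)/(6EI) = 11932/EI
  δ_0 = 56017/EI
Flexibility coefficient — unit upward force at B: δ_{BB} = L³/(3EI) = 866.5/EI.
The prop prevents deflection at B: R_B = δ_0/δ_{BB} = 56017/866.5 = 64.64 kip.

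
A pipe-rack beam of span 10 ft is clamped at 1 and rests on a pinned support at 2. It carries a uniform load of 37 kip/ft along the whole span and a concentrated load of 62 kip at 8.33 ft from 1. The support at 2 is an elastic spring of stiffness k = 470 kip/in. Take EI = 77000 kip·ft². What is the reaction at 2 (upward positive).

Take the reaction at 2 as the redundant and release it; the primary structure is a cantilever fixed at 1.
Deflection at 2 on the released cantilever, summing each load's contribution:
  UDL 37: wL⁴/(8EI) = 46250/EI
  point load 62 at a = 8.33: Pa²(3L − a)/(6EI) = 15538/EI
  δ_0 = 61788/EI
Tip deflection under a unit load at 2: L³/(3EI) = 333.3/EI.
With EI = 77000 kip·ft²: δ_0 = 0.80244 ft and δ_{22} = 0.004329 ft/kip.
Compatibility — the spring shortens by R_2/k under the reaction it provides: δ_0 − R_2·δ_{22} = R_2/k. With 1/k = 1/(470×12) ft/kip = 0.000177 ft/kip, R_2 = δ_0 / (δ_{22} + 1/k) = 0.80244 / (0.004329 + 0.000177) = 178.1 kip.

R_2 = 178.1 kip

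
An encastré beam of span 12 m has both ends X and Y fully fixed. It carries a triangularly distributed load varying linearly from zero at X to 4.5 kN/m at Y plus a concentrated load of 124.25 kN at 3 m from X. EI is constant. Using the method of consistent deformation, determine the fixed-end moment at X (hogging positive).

M_X = 231.3 kN·m

Release both end moments; the primary structure is a simply-supported span XY with redundants M_X and M_Y.
Simple-span end rotations at X and Y under the given loads:
  at X: triangular load, peak 4.5: 7w₀L³/(360EI) = 151.2/EI
  at Y: triangular load, peak 4.5: w₀L³/(45EI) = 172.8/EI
  at X: point load 124.25 at a = 3: Pab(L + b)/(6LEI) = 978.5/EI
  at Y: point load 124.25 at a = 3: Pab(L + a)/(6LEI) = 698.9/EI
  θ_X0 = 1130/EI,  θ_Y0 = 871.7/EI
Flexibility coefficients: a unit moment at one end gives L/(3EI) there and L/(6EI) at the far end, so f₁₁ = f₂₂ = 4/EI and f₁₂ = f₂₁ = 2/EI.
Compatibility — zero rotation at each built-in end:
  4 M_X + 2 M_Y = 1130
  2 M_X + 4 M_Y = 871.7
Solving the pair gives M_X = 231.3 kN·m and M_Y = 102.3 kN·m (hogging).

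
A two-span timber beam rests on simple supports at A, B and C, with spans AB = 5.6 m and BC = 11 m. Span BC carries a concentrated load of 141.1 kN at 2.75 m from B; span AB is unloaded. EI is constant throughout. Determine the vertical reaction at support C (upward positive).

R_C = 19.94 kN

Release continuity at B by inserting a hinge; the redundant is the internal moment M_B. The primary structure is two simply-supported spans AB and BC.
Rotations at B on the released spans (each span's end-slope, ×1/EI):
  span BC: point load 141.1 at a = 2.75: Pab(L + b)/(6LEI) = 933.7/EI
  relative rotation θ_0 = (0 + 933.7)/EI = 933.7/EI
A unit hogging moment at B produces rotation L₁/(3EI) + L₂/(3EI) = 5.533/EI.
Slope continuity at B: θ_0 = M_B·5.533/EI, so M_B = 933.7/5.533 = 168.7 kN·m (hogging).
Span BC, ΣM about C: R_B^{BC}·11 = 1164 + 168.7, so R_B^{BC} = 121.2 kN and R_C = 141.1 − 121.2 = 19.94 kN.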